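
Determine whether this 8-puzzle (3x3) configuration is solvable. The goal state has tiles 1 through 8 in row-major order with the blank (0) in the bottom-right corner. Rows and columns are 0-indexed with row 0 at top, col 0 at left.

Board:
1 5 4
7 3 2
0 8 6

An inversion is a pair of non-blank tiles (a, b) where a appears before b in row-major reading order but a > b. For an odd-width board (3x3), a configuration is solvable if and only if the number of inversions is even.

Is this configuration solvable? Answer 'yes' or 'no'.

Inversions (pairs i<j in row-major order where tile[i] > tile[j] > 0): 10
10 is even, so the puzzle is solvable.

Answer: yes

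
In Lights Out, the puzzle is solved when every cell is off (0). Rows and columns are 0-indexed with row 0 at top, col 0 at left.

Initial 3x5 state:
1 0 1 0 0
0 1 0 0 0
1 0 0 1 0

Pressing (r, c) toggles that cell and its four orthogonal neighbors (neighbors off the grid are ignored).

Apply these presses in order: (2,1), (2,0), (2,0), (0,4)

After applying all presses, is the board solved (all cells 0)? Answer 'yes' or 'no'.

Answer: no

Derivation:
After press 1 at (2,1):
1 0 1 0 0
0 0 0 0 0
0 1 1 1 0

After press 2 at (2,0):
1 0 1 0 0
1 0 0 0 0
1 0 1 1 0

After press 3 at (2,0):
1 0 1 0 0
0 0 0 0 0
0 1 1 1 0

After press 4 at (0,4):
1 0 1 1 1
0 0 0 0 1
0 1 1 1 0

Lights still on: 8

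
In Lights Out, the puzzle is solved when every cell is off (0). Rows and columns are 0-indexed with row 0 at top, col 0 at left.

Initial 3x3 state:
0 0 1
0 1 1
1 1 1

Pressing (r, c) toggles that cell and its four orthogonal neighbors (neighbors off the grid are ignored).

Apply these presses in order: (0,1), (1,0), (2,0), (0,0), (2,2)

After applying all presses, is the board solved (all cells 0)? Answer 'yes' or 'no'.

Answer: no

Derivation:
After press 1 at (0,1):
1 1 0
0 0 1
1 1 1

After press 2 at (1,0):
0 1 0
1 1 1
0 1 1

After press 3 at (2,0):
0 1 0
0 1 1
1 0 1

After press 4 at (0,0):
1 0 0
1 1 1
1 0 1

After press 5 at (2,2):
1 0 0
1 1 0
1 1 0

Lights still on: 5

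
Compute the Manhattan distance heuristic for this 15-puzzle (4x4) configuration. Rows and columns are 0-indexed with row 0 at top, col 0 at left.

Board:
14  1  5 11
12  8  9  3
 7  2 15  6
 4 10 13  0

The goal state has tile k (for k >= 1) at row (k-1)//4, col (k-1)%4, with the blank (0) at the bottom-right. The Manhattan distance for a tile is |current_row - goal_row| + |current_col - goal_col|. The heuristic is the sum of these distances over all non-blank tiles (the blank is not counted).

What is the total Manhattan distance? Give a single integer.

Tile 14: at (0,0), goal (3,1), distance |0-3|+|0-1| = 4
Tile 1: at (0,1), goal (0,0), distance |0-0|+|1-0| = 1
Tile 5: at (0,2), goal (1,0), distance |0-1|+|2-0| = 3
Tile 11: at (0,3), goal (2,2), distance |0-2|+|3-2| = 3
Tile 12: at (1,0), goal (2,3), distance |1-2|+|0-3| = 4
Tile 8: at (1,1), goal (1,3), distance |1-1|+|1-3| = 2
Tile 9: at (1,2), goal (2,0), distance |1-2|+|2-0| = 3
Tile 3: at (1,3), goal (0,2), distance |1-0|+|3-2| = 2
Tile 7: at (2,0), goal (1,2), distance |2-1|+|0-2| = 3
Tile 2: at (2,1), goal (0,1), distance |2-0|+|1-1| = 2
Tile 15: at (2,2), goal (3,2), distance |2-3|+|2-2| = 1
Tile 6: at (2,3), goal (1,1), distance |2-1|+|3-1| = 3
Tile 4: at (3,0), goal (0,3), distance |3-0|+|0-3| = 6
Tile 10: at (3,1), goal (2,1), distance |3-2|+|1-1| = 1
Tile 13: at (3,2), goal (3,0), distance |3-3|+|2-0| = 2
Sum: 4 + 1 + 3 + 3 + 4 + 2 + 3 + 2 + 3 + 2 + 1 + 3 + 6 + 1 + 2 = 40

Answer: 40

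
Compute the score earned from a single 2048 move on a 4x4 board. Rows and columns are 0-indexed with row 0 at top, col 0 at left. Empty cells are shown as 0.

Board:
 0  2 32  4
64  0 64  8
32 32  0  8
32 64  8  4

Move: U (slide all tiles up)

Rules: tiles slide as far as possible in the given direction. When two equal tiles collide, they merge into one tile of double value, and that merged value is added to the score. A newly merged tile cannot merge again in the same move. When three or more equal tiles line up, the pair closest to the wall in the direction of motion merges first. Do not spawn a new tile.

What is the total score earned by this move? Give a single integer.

Slide up:
col 0: [0, 64, 32, 32] -> [64, 64, 0, 0]  score +64 (running 64)
col 1: [2, 0, 32, 64] -> [2, 32, 64, 0]  score +0 (running 64)
col 2: [32, 64, 0, 8] -> [32, 64, 8, 0]  score +0 (running 64)
col 3: [4, 8, 8, 4] -> [4, 16, 4, 0]  score +16 (running 80)
Board after move:
64  2 32  4
64 32 64 16
 0 64  8  4
 0  0  0  0

Answer: 80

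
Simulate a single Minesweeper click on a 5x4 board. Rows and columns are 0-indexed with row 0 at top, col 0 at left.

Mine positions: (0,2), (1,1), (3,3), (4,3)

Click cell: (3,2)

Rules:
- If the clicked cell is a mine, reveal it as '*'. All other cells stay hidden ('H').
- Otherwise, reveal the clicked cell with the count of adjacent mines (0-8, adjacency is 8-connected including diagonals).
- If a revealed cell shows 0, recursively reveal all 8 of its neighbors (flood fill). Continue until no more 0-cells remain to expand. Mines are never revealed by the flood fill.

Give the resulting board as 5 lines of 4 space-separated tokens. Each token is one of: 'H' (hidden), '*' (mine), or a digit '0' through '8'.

H H H H
H H H H
H H H H
H H 2 H
H H H H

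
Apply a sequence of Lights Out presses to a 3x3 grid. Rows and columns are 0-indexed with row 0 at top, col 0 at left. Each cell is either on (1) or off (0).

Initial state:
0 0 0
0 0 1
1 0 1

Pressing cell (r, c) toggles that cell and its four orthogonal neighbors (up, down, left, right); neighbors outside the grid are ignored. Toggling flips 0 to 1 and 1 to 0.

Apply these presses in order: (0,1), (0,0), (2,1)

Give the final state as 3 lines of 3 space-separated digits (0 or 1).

After press 1 at (0,1):
1 1 1
0 1 1
1 0 1

After press 2 at (0,0):
0 0 1
1 1 1
1 0 1

After press 3 at (2,1):
0 0 1
1 0 1
0 1 0

Answer: 0 0 1
1 0 1
0 1 0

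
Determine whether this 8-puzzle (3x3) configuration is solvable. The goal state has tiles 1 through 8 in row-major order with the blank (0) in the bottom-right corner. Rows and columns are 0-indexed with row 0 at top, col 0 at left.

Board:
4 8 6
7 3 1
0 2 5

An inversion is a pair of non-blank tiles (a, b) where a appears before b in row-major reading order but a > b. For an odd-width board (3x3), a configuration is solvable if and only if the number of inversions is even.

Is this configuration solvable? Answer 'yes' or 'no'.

Answer: no

Derivation:
Inversions (pairs i<j in row-major order where tile[i] > tile[j] > 0): 19
19 is odd, so the puzzle is not solvable.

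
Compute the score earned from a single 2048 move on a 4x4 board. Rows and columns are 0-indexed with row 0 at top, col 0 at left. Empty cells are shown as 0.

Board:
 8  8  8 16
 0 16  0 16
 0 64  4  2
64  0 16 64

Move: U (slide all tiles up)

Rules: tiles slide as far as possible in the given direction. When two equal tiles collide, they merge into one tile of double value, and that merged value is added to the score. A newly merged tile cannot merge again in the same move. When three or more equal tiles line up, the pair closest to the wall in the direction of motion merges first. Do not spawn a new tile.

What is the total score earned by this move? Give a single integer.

Answer: 32

Derivation:
Slide up:
col 0: [8, 0, 0, 64] -> [8, 64, 0, 0]  score +0 (running 0)
col 1: [8, 16, 64, 0] -> [8, 16, 64, 0]  score +0 (running 0)
col 2: [8, 0, 4, 16] -> [8, 4, 16, 0]  score +0 (running 0)
col 3: [16, 16, 2, 64] -> [32, 2, 64, 0]  score +32 (running 32)
Board after move:
 8  8  8 32
64 16  4  2
 0 64 16 64
 0  0  0  0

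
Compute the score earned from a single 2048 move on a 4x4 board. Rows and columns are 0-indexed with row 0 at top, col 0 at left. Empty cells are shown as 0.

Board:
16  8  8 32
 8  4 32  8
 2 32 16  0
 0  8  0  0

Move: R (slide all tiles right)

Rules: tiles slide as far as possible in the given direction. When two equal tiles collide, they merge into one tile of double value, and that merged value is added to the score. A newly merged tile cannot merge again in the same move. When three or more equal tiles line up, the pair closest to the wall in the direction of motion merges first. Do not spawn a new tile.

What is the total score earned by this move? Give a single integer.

Answer: 16

Derivation:
Slide right:
row 0: [16, 8, 8, 32] -> [0, 16, 16, 32]  score +16 (running 16)
row 1: [8, 4, 32, 8] -> [8, 4, 32, 8]  score +0 (running 16)
row 2: [2, 32, 16, 0] -> [0, 2, 32, 16]  score +0 (running 16)
row 3: [0, 8, 0, 0] -> [0, 0, 0, 8]  score +0 (running 16)
Board after move:
 0 16 16 32
 8  4 32  8
 0  2 32 16
 0  0  0  8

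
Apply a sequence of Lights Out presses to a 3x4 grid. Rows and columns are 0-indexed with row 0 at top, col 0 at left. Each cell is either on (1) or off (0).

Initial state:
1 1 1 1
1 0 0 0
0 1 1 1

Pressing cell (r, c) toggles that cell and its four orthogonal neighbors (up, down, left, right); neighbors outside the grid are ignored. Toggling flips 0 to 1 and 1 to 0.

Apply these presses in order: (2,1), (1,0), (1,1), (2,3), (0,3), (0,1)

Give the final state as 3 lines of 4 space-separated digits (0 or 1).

After press 1 at (2,1):
1 1 1 1
1 1 0 0
1 0 0 1

After press 2 at (1,0):
0 1 1 1
0 0 0 0
0 0 0 1

After press 3 at (1,1):
0 0 1 1
1 1 1 0
0 1 0 1

After press 4 at (2,3):
0 0 1 1
1 1 1 1
0 1 1 0

After press 5 at (0,3):
0 0 0 0
1 1 1 0
0 1 1 0

After press 6 at (0,1):
1 1 1 0
1 0 1 0
0 1 1 0

Answer: 1 1 1 0
1 0 1 0
0 1 1 0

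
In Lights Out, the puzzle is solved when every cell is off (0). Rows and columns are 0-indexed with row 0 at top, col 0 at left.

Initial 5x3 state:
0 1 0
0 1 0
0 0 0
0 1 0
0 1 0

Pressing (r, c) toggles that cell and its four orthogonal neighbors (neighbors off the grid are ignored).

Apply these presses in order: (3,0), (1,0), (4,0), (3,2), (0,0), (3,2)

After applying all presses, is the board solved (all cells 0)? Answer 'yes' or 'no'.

After press 1 at (3,0):
0 1 0
0 1 0
1 0 0
1 0 0
1 1 0

After press 2 at (1,0):
1 1 0
1 0 0
0 0 0
1 0 0
1 1 0

After press 3 at (4,0):
1 1 0
1 0 0
0 0 0
0 0 0
0 0 0

After press 4 at (3,2):
1 1 0
1 0 0
0 0 1
0 1 1
0 0 1

After press 5 at (0,0):
0 0 0
0 0 0
0 0 1
0 1 1
0 0 1

After press 6 at (3,2):
0 0 0
0 0 0
0 0 0
0 0 0
0 0 0

Lights still on: 0

Answer: yes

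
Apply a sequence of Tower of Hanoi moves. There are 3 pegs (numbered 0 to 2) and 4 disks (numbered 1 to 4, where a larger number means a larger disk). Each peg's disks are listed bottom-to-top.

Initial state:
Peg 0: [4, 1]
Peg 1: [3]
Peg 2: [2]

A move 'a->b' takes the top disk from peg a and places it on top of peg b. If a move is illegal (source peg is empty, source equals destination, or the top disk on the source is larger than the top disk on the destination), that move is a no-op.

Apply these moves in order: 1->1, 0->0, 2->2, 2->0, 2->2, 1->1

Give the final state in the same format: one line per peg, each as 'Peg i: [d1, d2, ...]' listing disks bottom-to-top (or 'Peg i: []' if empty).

Answer: Peg 0: [4, 1]
Peg 1: [3]
Peg 2: [2]

Derivation:
After move 1 (1->1):
Peg 0: [4, 1]
Peg 1: [3]
Peg 2: [2]

After move 2 (0->0):
Peg 0: [4, 1]
Peg 1: [3]
Peg 2: [2]

After move 3 (2->2):
Peg 0: [4, 1]
Peg 1: [3]
Peg 2: [2]

After move 4 (2->0):
Peg 0: [4, 1]
Peg 1: [3]
Peg 2: [2]

After move 5 (2->2):
Peg 0: [4, 1]
Peg 1: [3]
Peg 2: [2]

After move 6 (1->1):
Peg 0: [4, 1]
Peg 1: [3]
Peg 2: [2]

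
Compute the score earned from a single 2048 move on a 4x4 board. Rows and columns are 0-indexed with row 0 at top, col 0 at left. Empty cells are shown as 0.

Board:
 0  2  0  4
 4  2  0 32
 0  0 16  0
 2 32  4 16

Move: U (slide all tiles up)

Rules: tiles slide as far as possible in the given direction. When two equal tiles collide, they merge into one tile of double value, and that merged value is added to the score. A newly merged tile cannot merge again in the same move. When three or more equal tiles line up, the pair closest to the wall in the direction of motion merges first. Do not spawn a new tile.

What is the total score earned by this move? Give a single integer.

Answer: 4

Derivation:
Slide up:
col 0: [0, 4, 0, 2] -> [4, 2, 0, 0]  score +0 (running 0)
col 1: [2, 2, 0, 32] -> [4, 32, 0, 0]  score +4 (running 4)
col 2: [0, 0, 16, 4] -> [16, 4, 0, 0]  score +0 (running 4)
col 3: [4, 32, 0, 16] -> [4, 32, 16, 0]  score +0 (running 4)
Board after move:
 4  4 16  4
 2 32  4 32
 0  0  0 16
 0  0  0  0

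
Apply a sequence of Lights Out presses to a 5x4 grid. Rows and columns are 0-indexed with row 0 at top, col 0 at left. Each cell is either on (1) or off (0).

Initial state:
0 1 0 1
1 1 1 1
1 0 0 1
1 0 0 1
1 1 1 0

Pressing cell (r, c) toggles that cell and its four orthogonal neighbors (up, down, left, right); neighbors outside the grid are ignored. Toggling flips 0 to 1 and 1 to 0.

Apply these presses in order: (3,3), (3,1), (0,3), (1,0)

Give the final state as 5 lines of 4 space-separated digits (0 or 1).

Answer: 1 1 1 0
0 0 1 0
0 1 0 0
0 1 0 0
1 0 1 1

Derivation:
After press 1 at (3,3):
0 1 0 1
1 1 1 1
1 0 0 0
1 0 1 0
1 1 1 1

After press 2 at (3,1):
0 1 0 1
1 1 1 1
1 1 0 0
0 1 0 0
1 0 1 1

After press 3 at (0,3):
0 1 1 0
1 1 1 0
1 1 0 0
0 1 0 0
1 0 1 1

After press 4 at (1,0):
1 1 1 0
0 0 1 0
0 1 0 0
0 1 0 0
1 0 1 1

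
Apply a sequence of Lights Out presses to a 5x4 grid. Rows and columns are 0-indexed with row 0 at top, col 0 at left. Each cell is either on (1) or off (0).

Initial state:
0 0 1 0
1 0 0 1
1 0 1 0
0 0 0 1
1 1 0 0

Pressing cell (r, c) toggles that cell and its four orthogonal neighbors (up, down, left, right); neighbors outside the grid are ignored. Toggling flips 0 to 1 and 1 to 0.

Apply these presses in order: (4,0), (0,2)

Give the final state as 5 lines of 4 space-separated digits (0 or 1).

After press 1 at (4,0):
0 0 1 0
1 0 0 1
1 0 1 0
1 0 0 1
0 0 0 0

After press 2 at (0,2):
0 1 0 1
1 0 1 1
1 0 1 0
1 0 0 1
0 0 0 0

Answer: 0 1 0 1
1 0 1 1
1 0 1 0
1 0 0 1
0 0 0 0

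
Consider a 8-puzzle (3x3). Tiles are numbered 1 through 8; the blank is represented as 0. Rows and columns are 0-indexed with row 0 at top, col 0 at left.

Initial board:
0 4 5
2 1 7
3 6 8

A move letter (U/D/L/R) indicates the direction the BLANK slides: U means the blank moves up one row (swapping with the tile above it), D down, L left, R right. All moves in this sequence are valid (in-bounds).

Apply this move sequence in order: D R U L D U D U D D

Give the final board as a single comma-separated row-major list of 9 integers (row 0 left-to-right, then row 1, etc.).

Answer: 1, 2, 5, 3, 4, 7, 0, 6, 8

Derivation:
After move 1 (D):
2 4 5
0 1 7
3 6 8

After move 2 (R):
2 4 5
1 0 7
3 6 8

After move 3 (U):
2 0 5
1 4 7
3 6 8

After move 4 (L):
0 2 5
1 4 7
3 6 8

After move 5 (D):
1 2 5
0 4 7
3 6 8

After move 6 (U):
0 2 5
1 4 7
3 6 8

After move 7 (D):
1 2 5
0 4 7
3 6 8

After move 8 (U):
0 2 5
1 4 7
3 6 8

After move 9 (D):
1 2 5
0 4 7
3 6 8

After move 10 (D):
1 2 5
3 4 7
0 6 8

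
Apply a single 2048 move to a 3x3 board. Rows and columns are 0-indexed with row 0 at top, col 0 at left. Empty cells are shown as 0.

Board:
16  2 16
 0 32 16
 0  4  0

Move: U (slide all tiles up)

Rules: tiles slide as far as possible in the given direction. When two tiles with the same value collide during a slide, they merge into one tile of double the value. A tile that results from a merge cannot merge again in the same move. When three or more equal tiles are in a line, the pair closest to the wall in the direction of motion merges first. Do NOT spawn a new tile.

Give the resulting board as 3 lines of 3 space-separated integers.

Answer: 16  2 32
 0 32  0
 0  4  0

Derivation:
Slide up:
col 0: [16, 0, 0] -> [16, 0, 0]
col 1: [2, 32, 4] -> [2, 32, 4]
col 2: [16, 16, 0] -> [32, 0, 0]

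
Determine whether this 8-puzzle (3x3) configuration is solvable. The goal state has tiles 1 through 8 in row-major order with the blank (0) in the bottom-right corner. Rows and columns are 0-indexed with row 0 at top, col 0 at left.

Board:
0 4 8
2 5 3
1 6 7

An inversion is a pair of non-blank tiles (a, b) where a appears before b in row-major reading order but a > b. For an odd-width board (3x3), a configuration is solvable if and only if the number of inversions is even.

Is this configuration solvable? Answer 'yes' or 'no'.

Answer: no

Derivation:
Inversions (pairs i<j in row-major order where tile[i] > tile[j] > 0): 13
13 is odd, so the puzzle is not solvable.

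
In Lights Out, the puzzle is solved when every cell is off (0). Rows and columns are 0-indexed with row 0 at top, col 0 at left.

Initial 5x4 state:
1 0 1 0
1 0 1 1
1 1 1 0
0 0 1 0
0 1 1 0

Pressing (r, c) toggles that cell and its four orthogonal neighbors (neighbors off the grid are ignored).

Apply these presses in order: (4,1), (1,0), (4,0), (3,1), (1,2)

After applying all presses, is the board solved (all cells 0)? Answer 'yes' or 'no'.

After press 1 at (4,1):
1 0 1 0
1 0 1 1
1 1 1 0
0 1 1 0
1 0 0 0

After press 2 at (1,0):
0 0 1 0
0 1 1 1
0 1 1 0
0 1 1 0
1 0 0 0

After press 3 at (4,0):
0 0 1 0
0 1 1 1
0 1 1 0
1 1 1 0
0 1 0 0

After press 4 at (3,1):
0 0 1 0
0 1 1 1
0 0 1 0
0 0 0 0
0 0 0 0

After press 5 at (1,2):
0 0 0 0
0 0 0 0
0 0 0 0
0 0 0 0
0 0 0 0

Lights still on: 0

Answer: yes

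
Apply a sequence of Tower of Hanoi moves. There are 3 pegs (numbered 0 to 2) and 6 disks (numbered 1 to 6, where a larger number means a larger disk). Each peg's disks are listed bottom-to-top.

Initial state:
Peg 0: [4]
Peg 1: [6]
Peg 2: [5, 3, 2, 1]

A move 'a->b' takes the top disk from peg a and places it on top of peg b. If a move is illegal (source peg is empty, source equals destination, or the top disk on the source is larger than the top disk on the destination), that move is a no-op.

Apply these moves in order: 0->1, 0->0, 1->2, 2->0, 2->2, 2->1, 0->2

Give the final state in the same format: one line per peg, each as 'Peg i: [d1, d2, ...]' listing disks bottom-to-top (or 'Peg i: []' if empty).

After move 1 (0->1):
Peg 0: []
Peg 1: [6, 4]
Peg 2: [5, 3, 2, 1]

After move 2 (0->0):
Peg 0: []
Peg 1: [6, 4]
Peg 2: [5, 3, 2, 1]

After move 3 (1->2):
Peg 0: []
Peg 1: [6, 4]
Peg 2: [5, 3, 2, 1]

After move 4 (2->0):
Peg 0: [1]
Peg 1: [6, 4]
Peg 2: [5, 3, 2]

After move 5 (2->2):
Peg 0: [1]
Peg 1: [6, 4]
Peg 2: [5, 3, 2]

After move 6 (2->1):
Peg 0: [1]
Peg 1: [6, 4, 2]
Peg 2: [5, 3]

After move 7 (0->2):
Peg 0: []
Peg 1: [6, 4, 2]
Peg 2: [5, 3, 1]

Answer: Peg 0: []
Peg 1: [6, 4, 2]
Peg 2: [5, 3, 1]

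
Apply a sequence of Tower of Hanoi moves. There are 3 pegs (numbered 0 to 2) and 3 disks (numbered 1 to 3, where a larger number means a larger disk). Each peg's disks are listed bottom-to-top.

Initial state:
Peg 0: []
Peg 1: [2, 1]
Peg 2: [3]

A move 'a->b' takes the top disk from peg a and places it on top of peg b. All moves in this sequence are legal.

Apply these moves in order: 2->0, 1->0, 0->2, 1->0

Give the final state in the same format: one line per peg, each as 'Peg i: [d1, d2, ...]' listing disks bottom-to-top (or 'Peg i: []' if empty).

Answer: Peg 0: [3, 2]
Peg 1: []
Peg 2: [1]

Derivation:
After move 1 (2->0):
Peg 0: [3]
Peg 1: [2, 1]
Peg 2: []

After move 2 (1->0):
Peg 0: [3, 1]
Peg 1: [2]
Peg 2: []

After move 3 (0->2):
Peg 0: [3]
Peg 1: [2]
Peg 2: [1]

After move 4 (1->0):
Peg 0: [3, 2]
Peg 1: []
Peg 2: [1]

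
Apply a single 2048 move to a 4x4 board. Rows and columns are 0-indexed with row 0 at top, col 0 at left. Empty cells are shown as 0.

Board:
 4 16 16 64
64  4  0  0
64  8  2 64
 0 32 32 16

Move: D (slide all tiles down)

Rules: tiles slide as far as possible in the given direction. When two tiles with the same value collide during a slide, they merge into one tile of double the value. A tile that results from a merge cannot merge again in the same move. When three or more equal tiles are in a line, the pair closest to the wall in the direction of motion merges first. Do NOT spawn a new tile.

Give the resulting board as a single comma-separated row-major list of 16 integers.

Answer: 0, 16, 0, 0, 0, 4, 16, 0, 4, 8, 2, 128, 128, 32, 32, 16

Derivation:
Slide down:
col 0: [4, 64, 64, 0] -> [0, 0, 4, 128]
col 1: [16, 4, 8, 32] -> [16, 4, 8, 32]
col 2: [16, 0, 2, 32] -> [0, 16, 2, 32]
col 3: [64, 0, 64, 16] -> [0, 0, 128, 16]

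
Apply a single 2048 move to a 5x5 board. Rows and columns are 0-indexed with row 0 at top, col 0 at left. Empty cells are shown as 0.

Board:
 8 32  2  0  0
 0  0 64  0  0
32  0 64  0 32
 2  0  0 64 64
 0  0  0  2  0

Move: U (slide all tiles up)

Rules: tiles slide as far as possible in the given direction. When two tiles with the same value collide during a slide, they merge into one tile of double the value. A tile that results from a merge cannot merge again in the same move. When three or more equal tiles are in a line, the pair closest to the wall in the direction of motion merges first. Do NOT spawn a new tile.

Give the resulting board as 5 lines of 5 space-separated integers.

Slide up:
col 0: [8, 0, 32, 2, 0] -> [8, 32, 2, 0, 0]
col 1: [32, 0, 0, 0, 0] -> [32, 0, 0, 0, 0]
col 2: [2, 64, 64, 0, 0] -> [2, 128, 0, 0, 0]
col 3: [0, 0, 0, 64, 2] -> [64, 2, 0, 0, 0]
col 4: [0, 0, 32, 64, 0] -> [32, 64, 0, 0, 0]

Answer:   8  32   2  64  32
 32   0 128   2  64
  2   0   0   0   0
  0   0   0   0   0
  0   0   0   0   0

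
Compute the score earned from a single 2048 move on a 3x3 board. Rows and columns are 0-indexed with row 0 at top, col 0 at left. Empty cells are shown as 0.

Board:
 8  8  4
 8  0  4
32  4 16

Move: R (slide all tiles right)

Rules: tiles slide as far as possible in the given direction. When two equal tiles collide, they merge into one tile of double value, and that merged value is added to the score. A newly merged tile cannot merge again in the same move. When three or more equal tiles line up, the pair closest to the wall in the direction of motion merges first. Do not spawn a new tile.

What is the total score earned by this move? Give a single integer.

Answer: 16

Derivation:
Slide right:
row 0: [8, 8, 4] -> [0, 16, 4]  score +16 (running 16)
row 1: [8, 0, 4] -> [0, 8, 4]  score +0 (running 16)
row 2: [32, 4, 16] -> [32, 4, 16]  score +0 (running 16)
Board after move:
 0 16  4
 0  8  4
32  4 16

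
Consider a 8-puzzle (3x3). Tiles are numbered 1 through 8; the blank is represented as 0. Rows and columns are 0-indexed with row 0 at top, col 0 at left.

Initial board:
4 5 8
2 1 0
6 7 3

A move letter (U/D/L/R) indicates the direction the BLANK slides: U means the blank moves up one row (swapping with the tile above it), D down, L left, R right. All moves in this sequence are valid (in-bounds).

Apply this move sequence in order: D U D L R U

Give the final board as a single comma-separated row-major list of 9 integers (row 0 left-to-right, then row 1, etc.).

Answer: 4, 5, 8, 2, 1, 0, 6, 7, 3

Derivation:
After move 1 (D):
4 5 8
2 1 3
6 7 0

After move 2 (U):
4 5 8
2 1 0
6 7 3

After move 3 (D):
4 5 8
2 1 3
6 7 0

After move 4 (L):
4 5 8
2 1 3
6 0 7

After move 5 (R):
4 5 8
2 1 3
6 7 0

After move 6 (U):
4 5 8
2 1 0
6 7 3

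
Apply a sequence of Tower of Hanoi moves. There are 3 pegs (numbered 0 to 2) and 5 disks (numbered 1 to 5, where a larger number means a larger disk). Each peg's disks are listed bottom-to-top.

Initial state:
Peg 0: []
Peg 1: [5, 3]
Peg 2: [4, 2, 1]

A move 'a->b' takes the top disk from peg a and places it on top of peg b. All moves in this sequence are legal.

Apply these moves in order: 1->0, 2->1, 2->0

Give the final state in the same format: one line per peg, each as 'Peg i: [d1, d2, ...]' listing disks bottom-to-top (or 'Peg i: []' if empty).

Answer: Peg 0: [3, 2]
Peg 1: [5, 1]
Peg 2: [4]

Derivation:
After move 1 (1->0):
Peg 0: [3]
Peg 1: [5]
Peg 2: [4, 2, 1]

After move 2 (2->1):
Peg 0: [3]
Peg 1: [5, 1]
Peg 2: [4, 2]

After move 3 (2->0):
Peg 0: [3, 2]
Peg 1: [5, 1]
Peg 2: [4]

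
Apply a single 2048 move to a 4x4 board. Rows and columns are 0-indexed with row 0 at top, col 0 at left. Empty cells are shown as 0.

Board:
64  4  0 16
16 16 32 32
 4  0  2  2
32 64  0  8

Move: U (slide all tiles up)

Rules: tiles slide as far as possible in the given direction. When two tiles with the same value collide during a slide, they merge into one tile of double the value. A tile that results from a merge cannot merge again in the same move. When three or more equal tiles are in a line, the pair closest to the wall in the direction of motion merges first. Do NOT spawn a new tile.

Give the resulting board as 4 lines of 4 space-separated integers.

Slide up:
col 0: [64, 16, 4, 32] -> [64, 16, 4, 32]
col 1: [4, 16, 0, 64] -> [4, 16, 64, 0]
col 2: [0, 32, 2, 0] -> [32, 2, 0, 0]
col 3: [16, 32, 2, 8] -> [16, 32, 2, 8]

Answer: 64  4 32 16
16 16  2 32
 4 64  0  2
32  0  0  8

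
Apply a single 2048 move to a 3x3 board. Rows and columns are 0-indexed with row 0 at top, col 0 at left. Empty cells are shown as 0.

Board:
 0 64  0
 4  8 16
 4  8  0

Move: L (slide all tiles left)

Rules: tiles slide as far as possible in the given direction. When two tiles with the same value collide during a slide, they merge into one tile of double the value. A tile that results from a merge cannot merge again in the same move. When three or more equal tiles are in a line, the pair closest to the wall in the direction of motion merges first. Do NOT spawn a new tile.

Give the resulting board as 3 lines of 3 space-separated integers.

Slide left:
row 0: [0, 64, 0] -> [64, 0, 0]
row 1: [4, 8, 16] -> [4, 8, 16]
row 2: [4, 8, 0] -> [4, 8, 0]

Answer: 64  0  0
 4  8 16
 4  8  0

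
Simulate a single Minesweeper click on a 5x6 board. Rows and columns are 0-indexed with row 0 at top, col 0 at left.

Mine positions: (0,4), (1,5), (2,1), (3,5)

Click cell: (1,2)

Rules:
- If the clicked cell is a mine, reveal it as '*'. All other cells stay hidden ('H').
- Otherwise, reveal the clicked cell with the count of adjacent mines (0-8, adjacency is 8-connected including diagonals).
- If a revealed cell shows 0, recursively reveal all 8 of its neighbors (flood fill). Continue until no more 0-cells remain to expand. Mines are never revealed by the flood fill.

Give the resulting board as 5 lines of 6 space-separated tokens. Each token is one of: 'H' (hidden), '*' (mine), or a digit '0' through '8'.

H H H H H H
H H 1 H H H
H H H H H H
H H H H H H
H H H H H H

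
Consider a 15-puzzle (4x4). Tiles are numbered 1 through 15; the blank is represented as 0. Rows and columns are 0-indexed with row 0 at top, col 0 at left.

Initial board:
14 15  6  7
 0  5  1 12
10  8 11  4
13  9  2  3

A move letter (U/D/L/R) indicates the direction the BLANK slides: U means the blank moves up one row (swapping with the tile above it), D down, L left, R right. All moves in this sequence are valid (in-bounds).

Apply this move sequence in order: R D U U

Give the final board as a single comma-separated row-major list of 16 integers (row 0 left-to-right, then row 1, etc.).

Answer: 14, 0, 6, 7, 5, 15, 1, 12, 10, 8, 11, 4, 13, 9, 2, 3

Derivation:
After move 1 (R):
14 15  6  7
 5  0  1 12
10  8 11  4
13  9  2  3

After move 2 (D):
14 15  6  7
 5  8  1 12
10  0 11  4
13  9  2  3

After move 3 (U):
14 15  6  7
 5  0  1 12
10  8 11  4
13  9  2  3

After move 4 (U):
14  0  6  7
 5 15  1 12
10  8 11  4
13  9  2  3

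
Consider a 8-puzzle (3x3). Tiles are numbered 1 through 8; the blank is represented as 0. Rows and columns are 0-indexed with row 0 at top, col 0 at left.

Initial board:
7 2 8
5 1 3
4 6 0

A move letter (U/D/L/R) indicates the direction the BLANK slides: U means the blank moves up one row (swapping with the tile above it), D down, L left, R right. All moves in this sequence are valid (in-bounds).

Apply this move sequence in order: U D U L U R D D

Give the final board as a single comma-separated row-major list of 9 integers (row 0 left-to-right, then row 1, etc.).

After move 1 (U):
7 2 8
5 1 0
4 6 3

After move 2 (D):
7 2 8
5 1 3
4 6 0

After move 3 (U):
7 2 8
5 1 0
4 6 3

After move 4 (L):
7 2 8
5 0 1
4 6 3

After move 5 (U):
7 0 8
5 2 1
4 6 3

After move 6 (R):
7 8 0
5 2 1
4 6 3

After move 7 (D):
7 8 1
5 2 0
4 6 3

After move 8 (D):
7 8 1
5 2 3
4 6 0

Answer: 7, 8, 1, 5, 2, 3, 4, 6, 0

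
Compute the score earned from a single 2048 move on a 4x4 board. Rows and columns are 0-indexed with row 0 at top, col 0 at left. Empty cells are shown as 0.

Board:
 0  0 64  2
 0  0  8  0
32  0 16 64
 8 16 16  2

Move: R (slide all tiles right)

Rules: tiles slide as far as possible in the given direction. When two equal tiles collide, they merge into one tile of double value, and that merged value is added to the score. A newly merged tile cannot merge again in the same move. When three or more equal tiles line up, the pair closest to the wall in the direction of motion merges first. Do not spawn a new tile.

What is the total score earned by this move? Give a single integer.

Slide right:
row 0: [0, 0, 64, 2] -> [0, 0, 64, 2]  score +0 (running 0)
row 1: [0, 0, 8, 0] -> [0, 0, 0, 8]  score +0 (running 0)
row 2: [32, 0, 16, 64] -> [0, 32, 16, 64]  score +0 (running 0)
row 3: [8, 16, 16, 2] -> [0, 8, 32, 2]  score +32 (running 32)
Board after move:
 0  0 64  2
 0  0  0  8
 0 32 16 64
 0  8 32  2

Answer: 32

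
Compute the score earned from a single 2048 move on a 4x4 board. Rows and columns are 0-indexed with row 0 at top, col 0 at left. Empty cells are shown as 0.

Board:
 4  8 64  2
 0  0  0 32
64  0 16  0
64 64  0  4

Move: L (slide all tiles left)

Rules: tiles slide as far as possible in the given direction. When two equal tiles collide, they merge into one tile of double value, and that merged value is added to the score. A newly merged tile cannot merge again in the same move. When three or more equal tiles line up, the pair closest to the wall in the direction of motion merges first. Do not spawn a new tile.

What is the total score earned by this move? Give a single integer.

Answer: 128

Derivation:
Slide left:
row 0: [4, 8, 64, 2] -> [4, 8, 64, 2]  score +0 (running 0)
row 1: [0, 0, 0, 32] -> [32, 0, 0, 0]  score +0 (running 0)
row 2: [64, 0, 16, 0] -> [64, 16, 0, 0]  score +0 (running 0)
row 3: [64, 64, 0, 4] -> [128, 4, 0, 0]  score +128 (running 128)
Board after move:
  4   8  64   2
 32   0   0   0
 64  16   0   0
128   4   0   0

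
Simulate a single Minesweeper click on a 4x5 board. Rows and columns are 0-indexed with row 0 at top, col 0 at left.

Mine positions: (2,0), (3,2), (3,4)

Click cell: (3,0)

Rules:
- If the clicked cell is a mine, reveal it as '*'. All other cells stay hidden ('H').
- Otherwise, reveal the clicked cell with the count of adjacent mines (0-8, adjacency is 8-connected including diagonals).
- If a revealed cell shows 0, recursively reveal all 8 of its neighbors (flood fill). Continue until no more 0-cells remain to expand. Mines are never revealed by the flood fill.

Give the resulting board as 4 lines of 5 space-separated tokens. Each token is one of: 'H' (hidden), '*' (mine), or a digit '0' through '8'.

H H H H H
H H H H H
H H H H H
1 H H H H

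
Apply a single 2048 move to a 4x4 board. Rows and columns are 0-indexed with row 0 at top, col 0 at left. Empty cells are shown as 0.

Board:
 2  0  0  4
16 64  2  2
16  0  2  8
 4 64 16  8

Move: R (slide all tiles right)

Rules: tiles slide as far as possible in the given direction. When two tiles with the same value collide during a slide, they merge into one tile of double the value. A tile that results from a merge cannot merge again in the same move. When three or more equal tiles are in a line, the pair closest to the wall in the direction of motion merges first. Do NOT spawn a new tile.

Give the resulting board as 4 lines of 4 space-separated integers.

Slide right:
row 0: [2, 0, 0, 4] -> [0, 0, 2, 4]
row 1: [16, 64, 2, 2] -> [0, 16, 64, 4]
row 2: [16, 0, 2, 8] -> [0, 16, 2, 8]
row 3: [4, 64, 16, 8] -> [4, 64, 16, 8]

Answer:  0  0  2  4
 0 16 64  4
 0 16  2  8
 4 64 16  8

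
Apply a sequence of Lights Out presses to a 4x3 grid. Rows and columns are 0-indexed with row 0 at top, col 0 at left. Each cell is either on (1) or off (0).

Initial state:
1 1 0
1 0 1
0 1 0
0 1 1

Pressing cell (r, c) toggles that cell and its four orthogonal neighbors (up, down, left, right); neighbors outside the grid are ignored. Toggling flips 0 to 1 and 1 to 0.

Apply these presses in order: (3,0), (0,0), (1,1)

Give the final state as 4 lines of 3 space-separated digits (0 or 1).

After press 1 at (3,0):
1 1 0
1 0 1
1 1 0
1 0 1

After press 2 at (0,0):
0 0 0
0 0 1
1 1 0
1 0 1

After press 3 at (1,1):
0 1 0
1 1 0
1 0 0
1 0 1

Answer: 0 1 0
1 1 0
1 0 0
1 0 1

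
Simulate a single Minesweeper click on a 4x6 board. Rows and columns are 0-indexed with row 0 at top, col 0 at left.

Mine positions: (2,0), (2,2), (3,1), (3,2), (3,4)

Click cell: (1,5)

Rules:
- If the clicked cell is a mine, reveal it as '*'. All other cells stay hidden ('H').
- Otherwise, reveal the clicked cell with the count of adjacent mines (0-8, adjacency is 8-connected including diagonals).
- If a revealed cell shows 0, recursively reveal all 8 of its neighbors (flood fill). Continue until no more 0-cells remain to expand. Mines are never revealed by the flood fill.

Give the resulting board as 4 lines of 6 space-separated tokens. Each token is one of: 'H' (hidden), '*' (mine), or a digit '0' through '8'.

0 0 0 0 0 0
1 2 1 1 0 0
H H H 3 1 1
H H H H H H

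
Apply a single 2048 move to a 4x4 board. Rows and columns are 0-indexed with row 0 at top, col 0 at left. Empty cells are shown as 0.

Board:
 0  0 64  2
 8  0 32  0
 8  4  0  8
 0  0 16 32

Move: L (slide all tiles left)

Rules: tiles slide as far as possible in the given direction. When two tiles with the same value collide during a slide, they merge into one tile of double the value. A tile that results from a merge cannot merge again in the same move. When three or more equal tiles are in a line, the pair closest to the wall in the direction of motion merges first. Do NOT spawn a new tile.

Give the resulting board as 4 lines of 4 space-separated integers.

Answer: 64  2  0  0
 8 32  0  0
 8  4  8  0
16 32  0  0

Derivation:
Slide left:
row 0: [0, 0, 64, 2] -> [64, 2, 0, 0]
row 1: [8, 0, 32, 0] -> [8, 32, 0, 0]
row 2: [8, 4, 0, 8] -> [8, 4, 8, 0]
row 3: [0, 0, 16, 32] -> [16, 32, 0, 0]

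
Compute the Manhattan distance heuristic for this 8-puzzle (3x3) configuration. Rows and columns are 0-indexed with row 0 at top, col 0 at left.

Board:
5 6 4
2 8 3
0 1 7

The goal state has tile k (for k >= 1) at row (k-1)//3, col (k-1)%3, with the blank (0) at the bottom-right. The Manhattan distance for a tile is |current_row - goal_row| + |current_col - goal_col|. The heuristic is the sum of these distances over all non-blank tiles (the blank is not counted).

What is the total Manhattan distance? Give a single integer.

Tile 5: (0,0)->(1,1) = 2
Tile 6: (0,1)->(1,2) = 2
Tile 4: (0,2)->(1,0) = 3
Tile 2: (1,0)->(0,1) = 2
Tile 8: (1,1)->(2,1) = 1
Tile 3: (1,2)->(0,2) = 1
Tile 1: (2,1)->(0,0) = 3
Tile 7: (2,2)->(2,0) = 2
Sum: 2 + 2 + 3 + 2 + 1 + 1 + 3 + 2 = 16

Answer: 16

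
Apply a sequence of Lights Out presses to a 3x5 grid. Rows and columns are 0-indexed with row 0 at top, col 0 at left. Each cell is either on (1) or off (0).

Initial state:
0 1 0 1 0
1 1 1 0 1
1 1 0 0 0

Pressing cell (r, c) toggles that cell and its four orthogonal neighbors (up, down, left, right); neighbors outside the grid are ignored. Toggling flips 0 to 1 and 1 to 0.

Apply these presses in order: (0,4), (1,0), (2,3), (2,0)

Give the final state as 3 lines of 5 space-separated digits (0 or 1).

After press 1 at (0,4):
0 1 0 0 1
1 1 1 0 0
1 1 0 0 0

After press 2 at (1,0):
1 1 0 0 1
0 0 1 0 0
0 1 0 0 0

After press 3 at (2,3):
1 1 0 0 1
0 0 1 1 0
0 1 1 1 1

After press 4 at (2,0):
1 1 0 0 1
1 0 1 1 0
1 0 1 1 1

Answer: 1 1 0 0 1
1 0 1 1 0
1 0 1 1 1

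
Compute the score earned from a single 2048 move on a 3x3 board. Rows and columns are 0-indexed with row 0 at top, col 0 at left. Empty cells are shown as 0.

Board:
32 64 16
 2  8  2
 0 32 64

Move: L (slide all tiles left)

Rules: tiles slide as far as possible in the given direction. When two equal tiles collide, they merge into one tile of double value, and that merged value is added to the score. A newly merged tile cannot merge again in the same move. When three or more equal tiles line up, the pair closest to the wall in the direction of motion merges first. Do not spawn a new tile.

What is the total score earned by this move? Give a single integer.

Answer: 0

Derivation:
Slide left:
row 0: [32, 64, 16] -> [32, 64, 16]  score +0 (running 0)
row 1: [2, 8, 2] -> [2, 8, 2]  score +0 (running 0)
row 2: [0, 32, 64] -> [32, 64, 0]  score +0 (running 0)
Board after move:
32 64 16
 2  8  2
32 64  0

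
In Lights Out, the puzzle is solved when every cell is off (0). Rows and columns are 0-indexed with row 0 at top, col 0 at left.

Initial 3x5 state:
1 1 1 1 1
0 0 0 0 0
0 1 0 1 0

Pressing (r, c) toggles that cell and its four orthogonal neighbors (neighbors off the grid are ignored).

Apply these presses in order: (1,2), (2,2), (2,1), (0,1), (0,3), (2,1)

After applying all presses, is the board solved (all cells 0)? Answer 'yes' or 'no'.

Answer: yes

Derivation:
After press 1 at (1,2):
1 1 0 1 1
0 1 1 1 0
0 1 1 1 0

After press 2 at (2,2):
1 1 0 1 1
0 1 0 1 0
0 0 0 0 0

After press 3 at (2,1):
1 1 0 1 1
0 0 0 1 0
1 1 1 0 0

After press 4 at (0,1):
0 0 1 1 1
0 1 0 1 0
1 1 1 0 0

After press 5 at (0,3):
0 0 0 0 0
0 1 0 0 0
1 1 1 0 0

After press 6 at (2,1):
0 0 0 0 0
0 0 0 0 0
0 0 0 0 0

Lights still on: 0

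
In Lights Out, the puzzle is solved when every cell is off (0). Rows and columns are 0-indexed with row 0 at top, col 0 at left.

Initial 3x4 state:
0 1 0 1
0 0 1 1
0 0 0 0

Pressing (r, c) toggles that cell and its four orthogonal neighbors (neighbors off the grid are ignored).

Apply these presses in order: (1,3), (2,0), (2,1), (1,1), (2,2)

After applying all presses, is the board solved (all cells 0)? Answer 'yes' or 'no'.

Answer: yes

Derivation:
After press 1 at (1,3):
0 1 0 0
0 0 0 0
0 0 0 1

After press 2 at (2,0):
0 1 0 0
1 0 0 0
1 1 0 1

After press 3 at (2,1):
0 1 0 0
1 1 0 0
0 0 1 1

After press 4 at (1,1):
0 0 0 0
0 0 1 0
0 1 1 1

After press 5 at (2,2):
0 0 0 0
0 0 0 0
0 0 0 0

Lights still on: 0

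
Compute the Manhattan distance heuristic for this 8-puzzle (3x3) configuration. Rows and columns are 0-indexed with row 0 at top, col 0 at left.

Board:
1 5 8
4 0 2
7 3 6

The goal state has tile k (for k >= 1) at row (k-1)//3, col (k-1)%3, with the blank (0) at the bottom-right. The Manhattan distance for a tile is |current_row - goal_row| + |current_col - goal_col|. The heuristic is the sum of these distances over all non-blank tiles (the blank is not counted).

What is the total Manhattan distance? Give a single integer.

Tile 1: (0,0)->(0,0) = 0
Tile 5: (0,1)->(1,1) = 1
Tile 8: (0,2)->(2,1) = 3
Tile 4: (1,0)->(1,0) = 0
Tile 2: (1,2)->(0,1) = 2
Tile 7: (2,0)->(2,0) = 0
Tile 3: (2,1)->(0,2) = 3
Tile 6: (2,2)->(1,2) = 1
Sum: 0 + 1 + 3 + 0 + 2 + 0 + 3 + 1 = 10

Answer: 10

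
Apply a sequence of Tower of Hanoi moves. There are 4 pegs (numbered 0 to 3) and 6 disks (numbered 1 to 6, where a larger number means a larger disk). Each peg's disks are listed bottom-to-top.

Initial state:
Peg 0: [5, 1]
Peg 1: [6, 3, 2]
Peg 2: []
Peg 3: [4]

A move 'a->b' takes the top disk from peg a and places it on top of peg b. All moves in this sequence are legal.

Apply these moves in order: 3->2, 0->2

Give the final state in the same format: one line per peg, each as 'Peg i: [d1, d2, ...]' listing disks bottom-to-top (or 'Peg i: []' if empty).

Answer: Peg 0: [5]
Peg 1: [6, 3, 2]
Peg 2: [4, 1]
Peg 3: []

Derivation:
After move 1 (3->2):
Peg 0: [5, 1]
Peg 1: [6, 3, 2]
Peg 2: [4]
Peg 3: []

After move 2 (0->2):
Peg 0: [5]
Peg 1: [6, 3, 2]
Peg 2: [4, 1]
Peg 3: []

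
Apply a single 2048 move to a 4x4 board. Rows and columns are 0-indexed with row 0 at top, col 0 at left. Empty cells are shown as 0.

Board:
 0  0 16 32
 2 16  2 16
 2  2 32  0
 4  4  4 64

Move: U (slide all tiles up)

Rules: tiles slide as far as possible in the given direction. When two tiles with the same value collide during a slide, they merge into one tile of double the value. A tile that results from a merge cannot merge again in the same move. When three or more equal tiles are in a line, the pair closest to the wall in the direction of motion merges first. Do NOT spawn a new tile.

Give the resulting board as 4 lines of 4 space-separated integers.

Answer:  4 16 16 32
 4  2  2 16
 0  4 32 64
 0  0  4  0

Derivation:
Slide up:
col 0: [0, 2, 2, 4] -> [4, 4, 0, 0]
col 1: [0, 16, 2, 4] -> [16, 2, 4, 0]
col 2: [16, 2, 32, 4] -> [16, 2, 32, 4]
col 3: [32, 16, 0, 64] -> [32, 16, 64, 0]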